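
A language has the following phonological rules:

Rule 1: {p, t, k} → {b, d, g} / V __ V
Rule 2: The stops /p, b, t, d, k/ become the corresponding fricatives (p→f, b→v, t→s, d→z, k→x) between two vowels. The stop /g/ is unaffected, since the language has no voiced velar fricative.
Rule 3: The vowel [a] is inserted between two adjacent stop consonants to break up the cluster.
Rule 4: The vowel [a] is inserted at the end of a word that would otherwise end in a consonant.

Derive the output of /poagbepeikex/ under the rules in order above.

poagabeveigexa

Rule 1 (intervocalic voicing): /p/ is a voiceless stop between vowels /e/ and /e/, so it voices to [b]. /k/ is a voiceless stop between vowels /i/ and /e/, so it voices to [g]. /poagbepeikex/ → poagbebeigex.
Rule 2 (intervocalic spirantization): /b/ is a stop between vowels /e/ and /e/, so it spirantizes to the fricative [v]. /poagbebeigex/ → poagbeveigex.
Rule 3 (stop-cluster a-epenthesis): /g/ and /b/ form a stop–stop cluster, so [a] is inserted between them. /poagbeveigex/ → poagabeveigex.
Rule 4 (final a-epenthesis): the form ends in the consonant /x/, so [a] is inserted word-finally. /poagabeveigex/ → poagabeveigexa.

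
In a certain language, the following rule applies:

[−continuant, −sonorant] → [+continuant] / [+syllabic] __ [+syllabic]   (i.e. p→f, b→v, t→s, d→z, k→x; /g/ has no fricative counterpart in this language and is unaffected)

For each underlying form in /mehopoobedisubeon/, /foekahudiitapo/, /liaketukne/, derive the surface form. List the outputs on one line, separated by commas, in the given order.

mehofoovezisuveon, foexahuziisafo, liaxesukne

/mehopoobedisubeon/: /p/ is a stop between vowels /o/ and /o/, so it spirantizes to the fricative [f]. /b/ is a stop between vowels /o/ and /e/, so it spirantizes to the fricative [v]. /d/ is a stop between vowels /e/ and /i/, so it spirantizes to the fricative [z]. /b/ is a stop between vowels /u/ and /e/, so it spirantizes to the fricative [v]. → [mehofoovezisuveon].
/foekahudiitapo/: /k/ is a stop between vowels /e/ and /a/, so it spirantizes to the fricative [x]. /d/ is a stop between vowels /u/ and /i/, so it spirantizes to the fricative [z]. /t/ is a stop between vowels /i/ and /a/, so it spirantizes to the fricative [s]. /p/ is a stop between vowels /a/ and /o/, so it spirantizes to the fricative [f]. → [foexahuziisafo].
/liaketukne/: /k/ is a stop between vowels /a/ and /e/, so it spirantizes to the fricative [x]. /t/ is a stop between vowels /e/ and /u/, so it spirantizes to the fricative [s]. → [liaxesukne].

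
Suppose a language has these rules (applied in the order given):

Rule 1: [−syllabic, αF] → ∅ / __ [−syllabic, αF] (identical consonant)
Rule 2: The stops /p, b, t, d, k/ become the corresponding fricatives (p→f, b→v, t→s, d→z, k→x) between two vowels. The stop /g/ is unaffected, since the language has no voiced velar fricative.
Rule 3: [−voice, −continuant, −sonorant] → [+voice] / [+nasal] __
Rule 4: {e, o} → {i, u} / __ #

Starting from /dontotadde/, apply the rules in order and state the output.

dondosazi

Rule 1 (degemination): /dd/ is a geminate; the first /d/ deletes. /dontotadde/ → dontotade.
Rule 2 (intervocalic spirantization): /t/ is a stop between vowels /o/ and /a/, so it spirantizes to the fricative [s]. /d/ is a stop between vowels /a/ and /e/, so it spirantizes to the fricative [z]. /dontotade/ → dontosaze.
Rule 3 (post-nasal voicing): /t/ is a voiceless stop immediately after the nasal /n/, so it voices to [d]. /dontosaze/ → dondosaze.
Rule 4 (final vowel raising): /e/ is a mid vowel in word-final position, so it raises to [i]. /dondosaze/ → dondosazi.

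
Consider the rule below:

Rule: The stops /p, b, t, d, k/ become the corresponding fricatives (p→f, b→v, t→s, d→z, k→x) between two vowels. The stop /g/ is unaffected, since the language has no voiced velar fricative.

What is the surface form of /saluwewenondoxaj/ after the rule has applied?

No segment of /saluwewenondoxaj/ meets the structural description of the rule, so the form surfaces unchanged.

saluwewenondoxaj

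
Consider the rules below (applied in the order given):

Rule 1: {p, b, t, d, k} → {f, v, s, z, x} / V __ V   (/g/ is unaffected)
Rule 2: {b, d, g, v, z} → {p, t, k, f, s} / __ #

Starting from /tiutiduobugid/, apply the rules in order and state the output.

Rule 1 (intervocalic spirantization): /t/ is a stop between vowels /u/ and /i/, so it spirantizes to the fricative [s]. /d/ is a stop between vowels /i/ and /u/, so it spirantizes to the fricative [z]. /b/ is a stop between vowels /o/ and /u/, so it spirantizes to the fricative [v]. /tiutiduobugid/ → tiusizuovugid.
Rule 2 (final devoicing): /d/ is a voiced obstruent in word-final position, so it devoices to [t]. /tiusizuovugid/ → tiusizuovugit.

tiusizuovugit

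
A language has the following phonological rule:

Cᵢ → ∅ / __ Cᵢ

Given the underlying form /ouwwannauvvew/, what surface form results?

ouwanauvew

/ww/ is a geminate; the first /w/ deletes.
/nn/ is a geminate; the first /n/ deletes.
/vv/ is a geminate; the first /v/ deletes.
The other instances of /w/, /n/, /v/ do not occur in the required environment and remain unchanged.
Surface form: [ouwanauvew].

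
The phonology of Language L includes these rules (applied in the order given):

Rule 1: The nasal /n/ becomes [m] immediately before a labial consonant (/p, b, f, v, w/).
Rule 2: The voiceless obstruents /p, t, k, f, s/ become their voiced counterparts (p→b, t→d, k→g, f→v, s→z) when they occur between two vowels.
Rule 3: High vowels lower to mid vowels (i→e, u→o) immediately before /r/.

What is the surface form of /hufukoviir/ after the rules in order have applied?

huvugovier

Rule 1 (nasal place assimilation): no segment meets the environment; /hufukoviir/ is unchanged.
Rule 2 (intervocalic voicing): /f/ is a voiceless obstruent between vowels /u/ and /u/, so it voices to [v]. /k/ is a voiceless obstruent between vowels /u/ and /o/, so it voices to [g]. /hufukoviir/ → huvugoviir.
Rule 3 (pre-rhotic lowering): /i/ is a high vowel immediately before /r/, so it lowers to [e]. /huvugoviir/ → huvugovier.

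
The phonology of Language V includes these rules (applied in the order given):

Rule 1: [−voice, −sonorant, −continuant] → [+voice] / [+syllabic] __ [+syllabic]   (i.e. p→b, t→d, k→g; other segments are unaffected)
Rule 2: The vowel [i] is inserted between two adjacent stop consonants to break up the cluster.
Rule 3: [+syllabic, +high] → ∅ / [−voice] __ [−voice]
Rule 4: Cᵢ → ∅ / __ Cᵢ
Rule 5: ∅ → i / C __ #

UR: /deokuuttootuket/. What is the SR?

Rule 1 (intervocalic voicing): /k/ is a voiceless stop between vowels /o/ and /u/, so it voices to [g]. /t/ is a voiceless stop between vowels /o/ and /u/, so it voices to [d]. /k/ is a voiceless stop between vowels /u/ and /e/, so it voices to [g]. /deokuuttootuket/ → deoguuttooduget.
Rule 2 (stop-cluster i-epenthesis): /t/ and /t/ form a stop–stop cluster, so [i] is inserted between them. /deoguuttooduget/ → deoguutitooduget.
Rule 3 (high vowel syncope): /i/ is a high vowel flanked by voiceless consonants /t/ and /t/, so it deletes. /deoguutitooduget/ → deoguuttooduget.
Rule 4 (degemination): /tt/ is a geminate; the first /t/ deletes. /deoguuttooduget/ → deoguutooduget.
Rule 5 (final i-epenthesis): the form ends in the consonant /t/, so [i] is inserted word-finally. /deoguutooduget/ → deoguutoodugeti.

deoguutoodugeti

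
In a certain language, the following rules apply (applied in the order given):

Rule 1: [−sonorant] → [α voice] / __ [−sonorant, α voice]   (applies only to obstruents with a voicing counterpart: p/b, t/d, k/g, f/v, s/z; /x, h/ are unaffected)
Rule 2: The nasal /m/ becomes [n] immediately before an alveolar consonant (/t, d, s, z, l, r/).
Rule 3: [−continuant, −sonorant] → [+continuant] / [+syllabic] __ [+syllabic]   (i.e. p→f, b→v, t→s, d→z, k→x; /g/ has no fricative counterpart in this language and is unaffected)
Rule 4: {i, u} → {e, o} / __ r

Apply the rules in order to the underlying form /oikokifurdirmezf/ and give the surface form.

Rule 1 (regressive voicing assimilation): /z/ precedes the voiceless obstruent /f/, so it devoices to [s] by assimilation. /oikokifurdirmezf/ → oikokifurdirmesf.
Rule 2 (nasal place assimilation): no segment meets the environment; /oikokifurdirmesf/ is unchanged.
Rule 3 (intervocalic spirantization): /k/ is a stop between vowels /i/ and /o/, so it spirantizes to the fricative [x]. /k/ is a stop between vowels /o/ and /i/, so it spirantizes to the fricative [x]. /oikokifurdirmesf/ → oixoxifurdirmesf.
Rule 4 (pre-rhotic lowering): /u/ is a high vowel immediately before /r/, so it lowers to [o]. /i/ is a high vowel immediately before /r/, so it lowers to [e]. /oixoxifurdirmesf/ → oixoxifordermesf.

oixoxifordermesf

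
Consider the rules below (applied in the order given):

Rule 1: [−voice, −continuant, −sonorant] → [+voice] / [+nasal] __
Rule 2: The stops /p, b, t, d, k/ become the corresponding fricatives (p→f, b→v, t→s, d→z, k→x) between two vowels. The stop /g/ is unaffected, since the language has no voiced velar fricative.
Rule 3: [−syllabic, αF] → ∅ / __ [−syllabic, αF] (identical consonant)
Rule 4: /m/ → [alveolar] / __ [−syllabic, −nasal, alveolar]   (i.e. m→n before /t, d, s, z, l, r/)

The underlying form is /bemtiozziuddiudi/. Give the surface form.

Rule 1 (post-nasal voicing): /t/ is a voiceless stop immediately after the nasal /m/, so it voices to [d]. /bemtiozziuddiudi/ → bemdiozziuddiudi.
Rule 2 (intervocalic spirantization): /d/ is a stop between vowels /u/ and /i/, so it spirantizes to the fricative [z]. /bemdiozziuddiudi/ → bemdiozziuddiuzi.
Rule 3 (degemination): /zz/ is a geminate; the first /z/ deletes. /dd/ is a geminate; the first /d/ deletes. /bemdiozziuddiuzi/ → bemdioziudiuzi.
Rule 4 (nasal place assimilation): /m/ precedes the alveolar consonant /d/, so it assimilates in place to [n]. /bemdioziudiuzi/ → bendioziudiuzi.

bendioziudiuzi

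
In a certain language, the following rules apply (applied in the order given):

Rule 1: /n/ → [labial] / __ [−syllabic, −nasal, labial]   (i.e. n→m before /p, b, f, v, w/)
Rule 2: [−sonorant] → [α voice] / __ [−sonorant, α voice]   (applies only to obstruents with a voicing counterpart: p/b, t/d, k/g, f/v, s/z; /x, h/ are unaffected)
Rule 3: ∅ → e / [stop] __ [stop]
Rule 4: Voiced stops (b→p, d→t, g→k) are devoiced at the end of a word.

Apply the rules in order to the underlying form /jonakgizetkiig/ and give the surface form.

Rule 1 (nasal place assimilation): no segment meets the environment; /jonakgizetkiig/ is unchanged.
Rule 2 (regressive voicing assimilation): /k/ precedes the voiced obstruent /g/, so it voices to [g] by assimilation. /jonakgizetkiig/ → jonaggizetkiig.
Rule 3 (stop-cluster e-epenthesis): /g/ and /g/ form a stop–stop cluster, so [e] is inserted between them. /t/ and /k/ form a stop–stop cluster, so [e] is inserted between them. /jonaggizetkiig/ → jonagegizetekiig.
Rule 4 (final devoicing): /g/ is a voiced stop in word-final position, so it devoices to [k]. /jonagegizetekiig/ → jonagegizetekiik.

jonagegizetekiik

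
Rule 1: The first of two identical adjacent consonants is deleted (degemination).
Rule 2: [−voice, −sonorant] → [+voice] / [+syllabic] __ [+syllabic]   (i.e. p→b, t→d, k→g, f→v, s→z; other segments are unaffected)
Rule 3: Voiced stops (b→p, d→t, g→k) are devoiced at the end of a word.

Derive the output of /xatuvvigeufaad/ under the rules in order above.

Rule 1 (degemination): /vv/ is a geminate; the first /v/ deletes. /xatuvvigeufaad/ → xatuvigeufaad.
Rule 2 (intervocalic voicing): /t/ is a voiceless obstruent between vowels /a/ and /u/, so it voices to [d]. /f/ is a voiceless obstruent between vowels /u/ and /a/, so it voices to [v]. /xatuvigeufaad/ → xaduvigeuvaad.
Rule 3 (final devoicing): /d/ is a voiced stop in word-final position, so it devoices to [t]. /xaduvigeuvaad/ → xaduvigeuvaat.

xaduvigeuvaat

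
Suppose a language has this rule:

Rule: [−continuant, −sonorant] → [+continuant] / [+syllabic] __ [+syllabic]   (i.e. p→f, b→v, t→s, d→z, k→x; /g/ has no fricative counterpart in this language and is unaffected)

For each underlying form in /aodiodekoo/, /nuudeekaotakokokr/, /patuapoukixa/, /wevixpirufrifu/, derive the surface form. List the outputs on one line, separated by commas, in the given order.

aoziozexoo, nuuzeexaosaxoxokr, pasuafouxixa, wevixpirufrifu

/aodiodekoo/: /d/ is a stop between vowels /o/ and /i/, so it spirantizes to the fricative [z]. /d/ is a stop between vowels /o/ and /e/, so it spirantizes to the fricative [z]. /k/ is a stop between vowels /e/ and /o/, so it spirantizes to the fricative [x]. → [aoziozexoo].
/nuudeekaotakokokr/: /d/ is a stop between vowels /u/ and /e/, so it spirantizes to the fricative [z]. /k/ is a stop between vowels /e/ and /a/, so it spirantizes to the fricative [x]. /t/ is a stop between vowels /o/ and /a/, so it spirantizes to the fricative [s]. /k/ is a stop between vowels /a/ and /o/, so it spirantizes to the fricative [x]. /k/ is a stop between vowels /o/ and /o/, so it spirantizes to the fricative [x]. → [nuuzeexaosaxoxokr].
/patuapoukixa/: /t/ is a stop between vowels /a/ and /u/, so it spirantizes to the fricative [s]. /p/ is a stop between vowels /a/ and /o/, so it spirantizes to the fricative [f]. /k/ is a stop between vowels /u/ and /i/, so it spirantizes to the fricative [x]. → [pasuafouxixa].
/wevixpirufrifu/: the rule's environment is not met; surfaces unchanged as [wevixpirufrifu].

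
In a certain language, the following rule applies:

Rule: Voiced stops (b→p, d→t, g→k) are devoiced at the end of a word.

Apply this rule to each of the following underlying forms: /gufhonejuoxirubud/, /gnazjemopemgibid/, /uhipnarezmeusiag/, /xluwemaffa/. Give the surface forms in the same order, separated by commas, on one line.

/gufhonejuoxirubud/: /d/ is a voiced stop in word-final position, so it devoices to [t]. → [gufhonejuoxirubut].
/gnazjemopemgibid/: /d/ is a voiced stop in word-final position, so it devoices to [t]. → [gnazjemopemgibit].
/uhipnarezmeusiag/: /g/ is a voiced stop in word-final position, so it devoices to [k]. → [uhipnarezmeusiak].
/xluwemaffa/: the rule's environment is not met; surfaces unchanged as [xluwemaffa].

gufhonejuoxirubut, gnazjemopemgibit, uhipnarezmeusiak, xluwemaffa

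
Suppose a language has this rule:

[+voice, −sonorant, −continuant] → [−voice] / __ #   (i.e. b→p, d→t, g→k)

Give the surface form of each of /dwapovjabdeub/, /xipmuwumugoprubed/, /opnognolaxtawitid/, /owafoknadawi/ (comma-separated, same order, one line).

dwapovjabdeup, xipmuwumugoprubet, opnognolaxtawitit, owafoknadawi

/dwapovjabdeub/: /b/ is a voiced stop in word-final position, so it devoices to [p]. → [dwapovjabdeup].
/xipmuwumugoprubed/: /d/ is a voiced stop in word-final position, so it devoices to [t]. → [xipmuwumugoprubet].
/opnognolaxtawitid/: /d/ is a voiced stop in word-final position, so it devoices to [t]. → [opnognolaxtawitit].
/owafoknadawi/: the rule's environment is not met; surfaces unchanged as [owafoknadawi].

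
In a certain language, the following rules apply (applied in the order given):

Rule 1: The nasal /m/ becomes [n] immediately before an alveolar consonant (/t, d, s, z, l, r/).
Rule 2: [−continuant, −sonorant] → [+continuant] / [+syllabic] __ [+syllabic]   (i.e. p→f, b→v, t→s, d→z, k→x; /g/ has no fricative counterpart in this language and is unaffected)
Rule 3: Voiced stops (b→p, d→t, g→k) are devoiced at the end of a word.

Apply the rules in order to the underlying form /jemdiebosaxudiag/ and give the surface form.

Rule 1 (nasal place assimilation): /m/ precedes the alveolar consonant /d/, so it assimilates in place to [n]. /jemdiebosaxudiag/ → jendiebosaxudiag.
Rule 2 (intervocalic spirantization): /b/ is a stop between vowels /e/ and /o/, so it spirantizes to the fricative [v]. /d/ is a stop between vowels /u/ and /i/, so it spirantizes to the fricative [z]. /jendiebosaxudiag/ → jendievosaxuziag.
Rule 3 (final devoicing): /g/ is a voiced stop in word-final position, so it devoices to [k]. /jendievosaxuziag/ → jendievosaxuziak.

jendievosaxuziak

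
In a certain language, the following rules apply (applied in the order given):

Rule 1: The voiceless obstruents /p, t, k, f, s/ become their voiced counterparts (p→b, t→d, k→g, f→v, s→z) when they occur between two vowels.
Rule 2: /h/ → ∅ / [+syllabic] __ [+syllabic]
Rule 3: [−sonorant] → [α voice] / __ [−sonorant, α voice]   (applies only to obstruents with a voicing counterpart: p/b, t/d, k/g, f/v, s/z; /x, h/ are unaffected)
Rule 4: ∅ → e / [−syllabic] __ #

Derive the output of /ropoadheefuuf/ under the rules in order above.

roboatheevuufe

Rule 1 (intervocalic voicing): /p/ is a voiceless obstruent between vowels /o/ and /o/, so it voices to [b]. /f/ is a voiceless obstruent between vowels /e/ and /u/, so it voices to [v]. /ropoadheefuuf/ → roboadheevuuf.
Rule 2 (intervocalic h-deletion): no segment meets the environment; /roboadheevuuf/ is unchanged.
Rule 3 (regressive voicing assimilation): /d/ precedes the voiceless obstruent /h/, so it devoices to [t] by assimilation. /roboadheevuuf/ → roboatheevuuf.
Rule 4 (final e-epenthesis): the form ends in the consonant /f/, so [e] is inserted word-finally. /roboatheevuuf/ → roboatheevuufe.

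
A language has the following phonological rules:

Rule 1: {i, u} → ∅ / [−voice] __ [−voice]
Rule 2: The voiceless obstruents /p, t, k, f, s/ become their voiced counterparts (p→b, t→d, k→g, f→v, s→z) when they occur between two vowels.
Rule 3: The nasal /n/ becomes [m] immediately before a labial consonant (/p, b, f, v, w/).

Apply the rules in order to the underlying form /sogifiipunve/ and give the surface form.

Rule 1 (high vowel syncope): no segment meets the environment; /sogifiipunve/ is unchanged.
Rule 2 (intervocalic voicing): /f/ is a voiceless obstruent between vowels /i/ and /i/, so it voices to [v]. /p/ is a voiceless obstruent between vowels /i/ and /u/, so it voices to [b]. /sogifiipunve/ → sogiviibunve.
Rule 3 (nasal place assimilation): /n/ precedes the labial consonant /v/, so it assimilates in place to [m]. /sogiviibunve/ → sogiviibumve.

sogiviibumve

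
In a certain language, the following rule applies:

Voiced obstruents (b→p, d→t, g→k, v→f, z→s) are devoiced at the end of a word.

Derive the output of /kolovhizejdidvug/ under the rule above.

/g/ is a voiced obstruent in word-final position, so it devoices to [k].
Surface form: [kolovhizejdidvuk].

kolovhizejdidvuk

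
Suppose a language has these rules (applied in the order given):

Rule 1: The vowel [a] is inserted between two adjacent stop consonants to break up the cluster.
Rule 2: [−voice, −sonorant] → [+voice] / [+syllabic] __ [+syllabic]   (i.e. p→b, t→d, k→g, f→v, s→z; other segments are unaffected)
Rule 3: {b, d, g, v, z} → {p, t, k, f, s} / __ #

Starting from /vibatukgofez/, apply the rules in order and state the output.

vibadugagoves

Rule 1 (stop-cluster a-epenthesis): /k/ and /g/ form a stop–stop cluster, so [a] is inserted between them. /vibatukgofez/ → vibatukagofez.
Rule 2 (intervocalic voicing): /t/ is a voiceless obstruent between vowels /a/ and /u/, so it voices to [d]. /k/ is a voiceless obstruent between vowels /u/ and /a/, so it voices to [g]. /f/ is a voiceless obstruent between vowels /o/ and /e/, so it voices to [v]. /vibatukagofez/ → vibadugagovez.
Rule 3 (final devoicing): /z/ is a voiced obstruent in word-final position, so it devoices to [s]. /vibadugagovez/ → vibadugagoves.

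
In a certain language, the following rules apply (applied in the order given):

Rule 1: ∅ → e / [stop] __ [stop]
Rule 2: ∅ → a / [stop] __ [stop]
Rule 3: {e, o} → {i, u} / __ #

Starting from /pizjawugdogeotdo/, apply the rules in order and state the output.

pizjawugedogeotedu

Rule 1 (stop-cluster e-epenthesis): /g/ and /d/ form a stop–stop cluster, so [e] is inserted between them. /t/ and /d/ form a stop–stop cluster, so [e] is inserted between them. /pizjawugdogeotdo/ → pizjawugedogeotedo.
Rule 2 (stop-cluster a-epenthesis): no segment meets the environment; /pizjawugedogeotedo/ is unchanged.
Rule 3 (final vowel raising): /o/ is a mid vowel in word-final position, so it raises to [u]. /pizjawugedogeotedo/ → pizjawugedogeotedu.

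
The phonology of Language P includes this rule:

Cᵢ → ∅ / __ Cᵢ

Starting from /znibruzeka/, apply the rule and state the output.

No segment of /znibruzeka/ meets the structural description of the rule, so the form surfaces unchanged.

znibruzeka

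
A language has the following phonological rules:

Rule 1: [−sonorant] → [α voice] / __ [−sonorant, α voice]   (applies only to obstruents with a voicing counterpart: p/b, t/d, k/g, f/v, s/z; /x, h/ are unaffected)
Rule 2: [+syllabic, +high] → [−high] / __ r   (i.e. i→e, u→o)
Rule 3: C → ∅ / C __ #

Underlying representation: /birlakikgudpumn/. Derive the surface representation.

berlakiggutpum

Rule 1 (regressive voicing assimilation): /k/ precedes the voiced obstruent /g/, so it voices to [g] by assimilation. /d/ precedes the voiceless obstruent /p/, so it devoices to [t] by assimilation. /birlakikgudpumn/ → birlakiggutpumn.
Rule 2 (pre-rhotic lowering): /i/ is a high vowel immediately before /r/, so it lowers to [e]. /birlakiggutpumn/ → berlakiggutpumn.
Rule 3 (final cluster simplification): /n/ is the second consonant of a word-final cluster /mn/, so it deletes. /berlakiggutpumn/ → berlakiggutpum.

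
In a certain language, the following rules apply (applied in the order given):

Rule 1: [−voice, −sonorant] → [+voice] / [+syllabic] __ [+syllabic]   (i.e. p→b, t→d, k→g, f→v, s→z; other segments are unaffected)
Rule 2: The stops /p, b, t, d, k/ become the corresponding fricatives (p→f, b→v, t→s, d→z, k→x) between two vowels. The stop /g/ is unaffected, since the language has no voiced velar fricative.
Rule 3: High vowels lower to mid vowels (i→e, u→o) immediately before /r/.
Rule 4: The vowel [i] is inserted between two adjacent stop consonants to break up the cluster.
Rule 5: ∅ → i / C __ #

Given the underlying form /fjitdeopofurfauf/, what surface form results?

fjitideovovorfaufi

Rule 1 (intervocalic voicing): /p/ is a voiceless obstruent between vowels /o/ and /o/, so it voices to [b]. /f/ is a voiceless obstruent between vowels /o/ and /u/, so it voices to [v]. /fjitdeopofurfauf/ → fjitdeobovurfauf.
Rule 2 (intervocalic spirantization): /b/ is a stop between vowels /o/ and /o/, so it spirantizes to the fricative [v]. /fjitdeobovurfauf/ → fjitdeovovurfauf.
Rule 3 (pre-rhotic lowering): /u/ is a high vowel immediately before /r/, so it lowers to [o]. /fjitdeovovurfauf/ → fjitdeovovorfauf.
Rule 4 (stop-cluster i-epenthesis): /t/ and /d/ form a stop–stop cluster, so [i] is inserted between them. /fjitdeovovorfauf/ → fjitideovovorfauf.
Rule 5 (final i-epenthesis): the form ends in the consonant /f/, so [i] is inserted word-finally. /fjitideovovorfauf/ → fjitideovovorfaufi.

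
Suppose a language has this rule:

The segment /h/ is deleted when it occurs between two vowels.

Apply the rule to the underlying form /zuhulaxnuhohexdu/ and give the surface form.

/h/ occurs between vowels /u/ and /u/, so it deletes.
/h/ occurs between vowels /u/ and /o/, so it deletes.
/h/ occurs between vowels /o/ and /e/, so it deletes.
Surface form: [zuulaxnuoexdu].

zuulaxnuoexdu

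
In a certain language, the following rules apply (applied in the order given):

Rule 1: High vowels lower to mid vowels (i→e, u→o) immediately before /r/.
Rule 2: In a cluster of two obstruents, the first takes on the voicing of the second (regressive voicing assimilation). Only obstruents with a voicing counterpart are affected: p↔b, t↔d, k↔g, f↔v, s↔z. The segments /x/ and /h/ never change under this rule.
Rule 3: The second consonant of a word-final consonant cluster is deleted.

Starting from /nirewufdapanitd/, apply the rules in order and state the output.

Rule 1 (pre-rhotic lowering): /i/ is a high vowel immediately before /r/, so it lowers to [e]. /nirewufdapanitd/ → nerewufdapanitd.
Rule 2 (regressive voicing assimilation): /f/ precedes the voiced obstruent /d/, so it voices to [v] by assimilation. /t/ precedes the voiced obstruent /d/, so it voices to [d] by assimilation. /nerewufdapanitd/ → nerewuvdapanidd.
Rule 3 (final cluster simplification): /d/ is the second consonant of a word-final cluster /dd/, so it deletes. /nerewuvdapanidd/ → nerewuvdapanid.

nerewuvdapanid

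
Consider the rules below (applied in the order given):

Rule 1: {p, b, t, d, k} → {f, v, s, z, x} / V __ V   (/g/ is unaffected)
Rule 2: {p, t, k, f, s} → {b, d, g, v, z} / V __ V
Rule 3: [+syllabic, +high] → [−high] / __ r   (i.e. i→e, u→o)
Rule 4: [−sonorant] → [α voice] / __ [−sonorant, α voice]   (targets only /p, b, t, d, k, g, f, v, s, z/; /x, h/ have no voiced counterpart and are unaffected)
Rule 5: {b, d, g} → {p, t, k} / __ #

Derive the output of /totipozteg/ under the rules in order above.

tozivostek

Rule 1 (intervocalic spirantization): /t/ is a stop between vowels /o/ and /i/, so it spirantizes to the fricative [s]. /p/ is a stop between vowels /i/ and /o/, so it spirantizes to the fricative [f]. /totipozteg/ → tosifozteg.
Rule 2 (intervocalic voicing): /s/ is a voiceless obstruent between vowels /o/ and /i/, so it voices to [z]. /f/ is a voiceless obstruent between vowels /i/ and /o/, so it voices to [v]. /tosifozteg/ → tozivozteg.
Rule 3 (pre-rhotic lowering): no segment meets the environment; /tozivozteg/ is unchanged.
Rule 4 (regressive voicing assimilation): /z/ precedes the voiceless obstruent /t/, so it devoices to [s] by assimilation. /tozivozteg/ → tozivosteg.
Rule 5 (final devoicing): /g/ is a voiced stop in word-final position, so it devoices to [k]. /tozivosteg/ → tozivostek.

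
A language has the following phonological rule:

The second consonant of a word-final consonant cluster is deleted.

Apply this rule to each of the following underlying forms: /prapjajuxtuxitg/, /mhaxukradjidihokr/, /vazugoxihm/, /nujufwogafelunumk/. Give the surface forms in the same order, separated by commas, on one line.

/prapjajuxtuxitg/: /g/ is the second consonant of a word-final cluster /tg/, so it deletes. → [prapjajuxtuxit].
/mhaxukradjidihokr/: /r/ is the second consonant of a word-final cluster /kr/, so it deletes. → [mhaxukradjidihok].
/vazugoxihm/: /m/ is the second consonant of a word-final cluster /hm/, so it deletes. → [vazugoxih].
/nujufwogafelunumk/: /k/ is the second consonant of a word-final cluster /mk/, so it deletes. → [nujufwogafelunum].

prapjajuxtuxit, mhaxukradjidihok, vazugoxih, nujufwogafelunum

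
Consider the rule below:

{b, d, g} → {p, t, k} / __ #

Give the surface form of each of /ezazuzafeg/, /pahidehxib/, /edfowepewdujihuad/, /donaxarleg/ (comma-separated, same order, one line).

/ezazuzafeg/: /g/ is a voiced stop in word-final position, so it devoices to [k]. → [ezazuzafek].
/pahidehxib/: /b/ is a voiced stop in word-final position, so it devoices to [p]. → [pahidehxip].
/edfowepewdujihuad/: /d/ is a voiced stop in word-final position, so it devoices to [t]. → [edfowepewdujihuat].
/donaxarleg/: /g/ is a voiced stop in word-final position, so it devoices to [k]. → [donaxarlek].

ezazuzafek, pahidehxip, edfowepewdujihuat, donaxarlek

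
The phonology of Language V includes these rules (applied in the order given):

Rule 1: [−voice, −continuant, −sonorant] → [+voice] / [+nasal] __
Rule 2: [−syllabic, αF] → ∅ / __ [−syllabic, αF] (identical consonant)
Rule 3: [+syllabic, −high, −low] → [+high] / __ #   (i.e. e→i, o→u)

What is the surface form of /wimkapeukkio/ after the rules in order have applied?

Rule 1 (post-nasal voicing): /k/ is a voiceless stop immediately after the nasal /m/, so it voices to [g]. /wimkapeukkio/ → wimgapeukkio.
Rule 2 (degemination): /kk/ is a geminate; the first /k/ deletes. /wimgapeukkio/ → wimgapeukio.
Rule 3 (final vowel raising): /o/ is a mid vowel in word-final position, so it raises to [u]. /wimgapeukio/ → wimgapeukiu.

wimgapeukiu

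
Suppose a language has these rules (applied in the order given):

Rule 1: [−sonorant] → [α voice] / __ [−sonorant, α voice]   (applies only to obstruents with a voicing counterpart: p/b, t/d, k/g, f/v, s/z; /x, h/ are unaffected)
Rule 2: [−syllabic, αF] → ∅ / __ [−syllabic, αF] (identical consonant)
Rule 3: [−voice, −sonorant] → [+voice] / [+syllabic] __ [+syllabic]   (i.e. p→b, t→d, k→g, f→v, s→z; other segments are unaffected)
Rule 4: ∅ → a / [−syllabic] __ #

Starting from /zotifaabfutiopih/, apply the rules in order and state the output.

Rule 1 (regressive voicing assimilation): /b/ precedes the voiceless obstruent /f/, so it devoices to [p] by assimilation. /zotifaabfutiopih/ → zotifaapfutiopih.
Rule 2 (degemination): no segment meets the environment; /zotifaapfutiopih/ is unchanged.
Rule 3 (intervocalic voicing): /t/ is a voiceless obstruent between vowels /o/ and /i/, so it voices to [d]. /f/ is a voiceless obstruent between vowels /i/ and /a/, so it voices to [v]. /t/ is a voiceless obstruent between vowels /u/ and /i/, so it voices to [d]. /p/ is a voiceless obstruent between vowels /o/ and /i/, so it voices to [b]. /zotifaapfutiopih/ → zodivaapfudiobih.
Rule 4 (final a-epenthesis): the form ends in the consonant /h/, so [a] is inserted word-finally. /zodivaapfudiobih/ → zodivaapfudiobiha.

zodivaapfudiobiha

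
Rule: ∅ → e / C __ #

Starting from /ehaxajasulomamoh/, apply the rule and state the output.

the form ends in the consonant /h/, so [e] is inserted word-finally.
Surface form: [ehaxajasulomamohe].

ehaxajasulomamohe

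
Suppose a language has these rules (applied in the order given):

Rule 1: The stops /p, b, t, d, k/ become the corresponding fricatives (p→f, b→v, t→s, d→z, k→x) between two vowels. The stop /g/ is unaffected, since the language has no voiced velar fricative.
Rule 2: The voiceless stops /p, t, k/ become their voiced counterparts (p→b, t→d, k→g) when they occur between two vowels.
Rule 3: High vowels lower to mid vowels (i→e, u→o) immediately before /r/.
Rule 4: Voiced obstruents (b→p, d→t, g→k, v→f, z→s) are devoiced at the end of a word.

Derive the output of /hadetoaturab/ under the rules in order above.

hazesoasorap

Rule 1 (intervocalic spirantization): /d/ is a stop between vowels /a/ and /e/, so it spirantizes to the fricative [z]. /t/ is a stop between vowels /e/ and /o/, so it spirantizes to the fricative [s]. /t/ is a stop between vowels /a/ and /u/, so it spirantizes to the fricative [s]. /hadetoaturab/ → hazesoasurab.
Rule 2 (intervocalic voicing): no segment meets the environment; /hazesoasurab/ is unchanged.
Rule 3 (pre-rhotic lowering): /u/ is a high vowel immediately before /r/, so it lowers to [o]. /hazesoasurab/ → hazesoasorab.
Rule 4 (final devoicing): /b/ is a voiced obstruent in word-final position, so it devoices to [p]. /hazesoasorab/ → hazesoasorap.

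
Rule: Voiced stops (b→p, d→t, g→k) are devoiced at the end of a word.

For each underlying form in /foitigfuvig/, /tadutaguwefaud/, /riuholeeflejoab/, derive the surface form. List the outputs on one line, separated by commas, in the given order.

foitigfuvik, tadutaguwefaut, riuholeeflejoap

/foitigfuvig/: /g/ is a voiced stop in word-final position, so it devoices to [k]. → [foitigfuvik].
/tadutaguwefaud/: /d/ is a voiced stop in word-final position, so it devoices to [t]. → [tadutaguwefaut].
/riuholeeflejoab/: /b/ is a voiced stop in word-final position, so it devoices to [p]. → [riuholeeflejoap].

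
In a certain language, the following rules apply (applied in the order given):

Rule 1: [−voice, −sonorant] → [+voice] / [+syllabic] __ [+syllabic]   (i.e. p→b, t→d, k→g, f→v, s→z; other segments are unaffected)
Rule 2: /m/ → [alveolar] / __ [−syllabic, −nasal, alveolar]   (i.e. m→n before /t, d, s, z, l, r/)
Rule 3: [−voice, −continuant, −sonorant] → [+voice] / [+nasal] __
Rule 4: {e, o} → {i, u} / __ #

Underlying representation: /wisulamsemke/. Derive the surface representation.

Rule 1 (intervocalic voicing): /s/ is a voiceless obstruent between vowels /i/ and /u/, so it voices to [z]. /wisulamsemke/ → wizulamsemke.
Rule 2 (nasal place assimilation): /m/ precedes the alveolar consonant /s/, so it assimilates in place to [n]. /wizulamsemke/ → wizulansemke.
Rule 3 (post-nasal voicing): /k/ is a voiceless stop immediately after the nasal /m/, so it voices to [g]. /wizulansemke/ → wizulansemge.
Rule 4 (final vowel raising): /e/ is a mid vowel in word-final position, so it raises to [i]. /wizulansemge/ → wizulansemgi.

wizulansemgi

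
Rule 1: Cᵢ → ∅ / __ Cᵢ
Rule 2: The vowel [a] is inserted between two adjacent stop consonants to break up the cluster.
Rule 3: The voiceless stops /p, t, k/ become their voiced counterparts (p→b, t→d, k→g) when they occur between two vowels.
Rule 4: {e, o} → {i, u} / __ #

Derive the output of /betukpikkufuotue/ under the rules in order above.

Rule 1 (degemination): /kk/ is a geminate; the first /k/ deletes. /betukpikkufuotue/ → betukpikufuotue.
Rule 2 (stop-cluster a-epenthesis): /k/ and /p/ form a stop–stop cluster, so [a] is inserted between them. /betukpikufuotue/ → betukapikufuotue.
Rule 3 (intervocalic voicing): /t/ is a voiceless stop between vowels /e/ and /u/, so it voices to [d]. /k/ is a voiceless stop between vowels /u/ and /a/, so it voices to [g]. /p/ is a voiceless stop between vowels /a/ and /i/, so it voices to [b]. /k/ is a voiceless stop between vowels /i/ and /u/, so it voices to [g]. /t/ is a voiceless stop between vowels /o/ and /u/, so it voices to [d]. /betukapikufuotue/ → bedugabigufuodue.
Rule 4 (final vowel raising): /e/ is a mid vowel in word-final position, so it raises to [i]. /bedugabigufuodue/ → bedugabigufuodui.

bedugabigufuodui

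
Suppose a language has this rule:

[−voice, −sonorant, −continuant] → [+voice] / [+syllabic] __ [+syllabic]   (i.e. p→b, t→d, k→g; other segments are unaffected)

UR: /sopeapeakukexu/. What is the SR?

sobeabeagugexu

/p/ is a voiceless stop between vowels /o/ and /e/, so it voices to [b].
/p/ is a voiceless stop between vowels /a/ and /e/, so it voices to [b].
/k/ is a voiceless stop between vowels /a/ and /u/, so it voices to [g].
/k/ is a voiceless stop between vowels /u/ and /e/, so it voices to [g].
Surface form: [sobeabeagugexu].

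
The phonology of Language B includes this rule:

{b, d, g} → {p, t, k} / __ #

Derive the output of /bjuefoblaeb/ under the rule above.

Scanning /bjuefoblaeb/: /b/ at position 1 is not in the conditioning environment; /b/ at position 7 is not in the conditioning environment; /b/ is a voiced stop in word-final position, so it devoices to [p].
Result: [bjuefoblaep].

bjuefoblaep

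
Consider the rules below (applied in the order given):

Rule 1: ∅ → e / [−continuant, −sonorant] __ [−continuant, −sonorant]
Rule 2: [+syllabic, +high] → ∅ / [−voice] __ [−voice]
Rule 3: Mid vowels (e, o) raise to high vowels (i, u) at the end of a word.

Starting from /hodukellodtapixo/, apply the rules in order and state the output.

hodukellodetapxu

Rule 1 (stop-cluster e-epenthesis): /d/ and /t/ form a stop–stop cluster, so [e] is inserted between them. /hodukellodtapixo/ → hodukellodetapixo.
Rule 2 (high vowel syncope): /i/ is a high vowel flanked by voiceless consonants /p/ and /x/, so it deletes. /hodukellodetapixo/ → hodukellodetapxo.
Rule 3 (final vowel raising): /o/ is a mid vowel in word-final position, so it raises to [u]. /hodukellodetapxo/ → hodukellodetapxu.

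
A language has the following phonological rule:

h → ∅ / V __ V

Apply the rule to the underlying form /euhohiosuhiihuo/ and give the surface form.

euoiosuiiuo

/h/ occurs between vowels /u/ and /o/, so it deletes.
/h/ occurs between vowels /o/ and /i/, so it deletes.
/h/ occurs between vowels /u/ and /i/, so it deletes.
/h/ occurs between vowels /i/ and /u/, so it deletes.
Surface form: [euoiosuiiuo].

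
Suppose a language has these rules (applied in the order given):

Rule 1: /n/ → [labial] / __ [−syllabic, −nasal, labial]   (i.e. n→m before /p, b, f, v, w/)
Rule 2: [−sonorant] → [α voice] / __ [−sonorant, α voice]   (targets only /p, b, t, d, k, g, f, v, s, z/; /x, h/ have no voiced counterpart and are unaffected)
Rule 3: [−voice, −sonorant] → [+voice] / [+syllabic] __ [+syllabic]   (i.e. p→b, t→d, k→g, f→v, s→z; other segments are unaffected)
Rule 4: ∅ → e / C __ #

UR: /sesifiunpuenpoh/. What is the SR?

Rule 1 (nasal place assimilation): /n/ precedes the labial consonant /p/, so it assimilates in place to [m]. /n/ precedes the labial consonant /p/, so it assimilates in place to [m]. /sesifiunpuenpoh/ → sesifiumpuempoh.
Rule 2 (regressive voicing assimilation): no segment meets the environment; /sesifiumpuempoh/ is unchanged.
Rule 3 (intervocalic voicing): /s/ is a voiceless obstruent between vowels /e/ and /i/, so it voices to [z]. /f/ is a voiceless obstruent between vowels /i/ and /i/, so it voices to [v]. /sesifiumpuempoh/ → seziviumpuempoh.
Rule 4 (final e-epenthesis): the form ends in the consonant /h/, so [e] is inserted word-finally. /seziviumpuempoh/ → seziviumpuempohe.

seziviumpuempohe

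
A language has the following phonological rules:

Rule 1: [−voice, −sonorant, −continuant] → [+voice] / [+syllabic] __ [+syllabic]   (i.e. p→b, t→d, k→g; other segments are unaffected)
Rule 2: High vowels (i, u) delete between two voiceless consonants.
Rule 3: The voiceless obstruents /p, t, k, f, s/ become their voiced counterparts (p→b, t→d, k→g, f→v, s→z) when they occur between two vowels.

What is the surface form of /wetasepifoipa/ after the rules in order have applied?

wedazebivoiba

Rule 1 (intervocalic voicing): /t/ is a voiceless stop between vowels /e/ and /a/, so it voices to [d]. /p/ is a voiceless stop between vowels /e/ and /i/, so it voices to [b]. /p/ is a voiceless stop between vowels /i/ and /a/, so it voices to [b]. /wetasepifoipa/ → wedasebifoiba.
Rule 2 (high vowel syncope): no segment meets the environment; /wedasebifoiba/ is unchanged.
Rule 3 (intervocalic voicing): /s/ is a voiceless obstruent between vowels /a/ and /e/, so it voices to [z]. /f/ is a voiceless obstruent between vowels /i/ and /o/, so it voices to [v]. /wedasebifoiba/ → wedazebivoiba.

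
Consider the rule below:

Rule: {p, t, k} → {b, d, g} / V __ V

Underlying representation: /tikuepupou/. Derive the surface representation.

tiguebubou

/k/ is a voiceless stop between vowels /i/ and /u/, so it voices to [g].
/p/ is a voiceless stop between vowels /e/ and /u/, so it voices to [b].
/p/ is a voiceless stop between vowels /u/ and /o/, so it voices to [b].
Surface form: [tiguebubou].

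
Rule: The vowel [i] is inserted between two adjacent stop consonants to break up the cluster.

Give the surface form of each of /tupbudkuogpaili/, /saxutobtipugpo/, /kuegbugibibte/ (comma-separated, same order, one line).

/tupbudkuogpaili/: /p/ and /b/ form a stop–stop cluster, so [i] is inserted between them. /d/ and /k/ form a stop–stop cluster, so [i] is inserted between them. /g/ and /p/ form a stop–stop cluster, so [i] is inserted between them. → [tupibudikuogipaili].
/saxutobtipugpo/: /b/ and /t/ form a stop–stop cluster, so [i] is inserted between them. /g/ and /p/ form a stop–stop cluster, so [i] is inserted between them. → [saxutobitipugipo].
/kuegbugibibte/: /g/ and /b/ form a stop–stop cluster, so [i] is inserted between them. /b/ and /t/ form a stop–stop cluster, so [i] is inserted between them. → [kuegibugibibite].

tupibudikuogipaili, saxutobitipugipo, kuegibugibibite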